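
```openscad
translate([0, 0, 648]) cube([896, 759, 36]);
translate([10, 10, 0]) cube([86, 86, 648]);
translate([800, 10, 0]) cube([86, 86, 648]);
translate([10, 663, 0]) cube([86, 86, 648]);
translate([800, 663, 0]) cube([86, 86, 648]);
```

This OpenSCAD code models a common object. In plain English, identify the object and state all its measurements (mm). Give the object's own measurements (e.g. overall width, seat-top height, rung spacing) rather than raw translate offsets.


A table: top 896 mm (x) × 759 mm (y), 36 mm thick, upper face at z = 684 mm, on four 86×86 mm square legs, each inset 10 mm from the nearest pair of top edges from z = 0 to the bottom of the top.


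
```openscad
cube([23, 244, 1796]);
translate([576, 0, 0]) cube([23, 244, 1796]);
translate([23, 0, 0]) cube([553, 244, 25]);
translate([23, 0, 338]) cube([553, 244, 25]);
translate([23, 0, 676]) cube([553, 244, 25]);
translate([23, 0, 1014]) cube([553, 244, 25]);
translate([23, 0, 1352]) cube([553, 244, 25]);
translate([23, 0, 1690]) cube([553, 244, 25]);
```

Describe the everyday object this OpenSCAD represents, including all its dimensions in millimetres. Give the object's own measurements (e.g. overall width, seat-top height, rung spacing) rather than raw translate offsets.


An open bookshelf. Two side panels, each 23 mm thick, 244 mm deep and 1796 mm tall, stand 599 mm apart (outside-to-outside). Between them sit 6 shelves, each 25 mm thick and 244 mm deep, spanning the full gap between the sides. The bottom shelf rests on the floor (its underside at z = 0) and the clear gap between one shelf's top and the next shelf's underside is 313 mm.


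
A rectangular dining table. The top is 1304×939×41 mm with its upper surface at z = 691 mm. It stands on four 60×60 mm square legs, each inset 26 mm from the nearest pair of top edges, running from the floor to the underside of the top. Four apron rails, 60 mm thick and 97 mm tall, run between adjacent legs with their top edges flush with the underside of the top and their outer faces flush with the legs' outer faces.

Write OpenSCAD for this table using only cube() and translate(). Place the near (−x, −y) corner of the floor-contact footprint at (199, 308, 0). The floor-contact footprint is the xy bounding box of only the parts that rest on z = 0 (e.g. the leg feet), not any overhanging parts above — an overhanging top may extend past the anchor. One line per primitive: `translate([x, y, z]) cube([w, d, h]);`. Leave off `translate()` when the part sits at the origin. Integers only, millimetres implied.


translate([173, 282, 650]) cube([1304, 939, 41]);
translate([199, 308, 0]) cube([60, 60, 650]);
translate([1391, 308, 0]) cube([60, 60, 650]);
translate([199, 1135, 0]) cube([60, 60, 650]);
translate([1391, 1135, 0]) cube([60, 60, 650]);
translate([259, 308, 553]) cube([1132, 60, 97]);
translate([259, 1135, 553]) cube([1132, 60, 97]);
translate([199, 368, 553]) cube([60, 767, 97]);
translate([1391, 368, 553]) cube([60, 767, 97]);


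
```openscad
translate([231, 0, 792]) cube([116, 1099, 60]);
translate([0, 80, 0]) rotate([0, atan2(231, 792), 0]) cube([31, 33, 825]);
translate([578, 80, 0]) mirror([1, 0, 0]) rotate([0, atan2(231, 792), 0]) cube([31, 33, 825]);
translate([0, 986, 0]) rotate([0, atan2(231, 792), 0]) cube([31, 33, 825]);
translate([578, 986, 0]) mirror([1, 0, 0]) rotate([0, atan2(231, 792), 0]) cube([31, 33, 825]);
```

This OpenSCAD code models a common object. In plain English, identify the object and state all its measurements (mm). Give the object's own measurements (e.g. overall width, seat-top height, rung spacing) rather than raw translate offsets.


A sawhorse. A 116×1099×60 mm beam (x, y, z) sits on two A-frame leg pairs. Each pair is two raked legs of 31×33 mm section (33 mm along y) splaying symmetrically in x. Each leg rises 792 mm vertically over 231 mm of horizontal reach and is 825 mm long along its own axis. Every leg's outer bottom edge rests on the floor and its outer top edge meets a bottom edge of the beam — the left legs (tilting toward +x) meet the beam's −x bottom edge, the right legs (their mirror images, tilting toward −x) meet its +x bottom edge — so the leg tops tuck under the beam, the beam's underside is 792 mm above the floor, and the feet are 578 mm apart outside-to-outside with the beam centred between them. The two leg pairs are set in 80 mm from either end of the beam.


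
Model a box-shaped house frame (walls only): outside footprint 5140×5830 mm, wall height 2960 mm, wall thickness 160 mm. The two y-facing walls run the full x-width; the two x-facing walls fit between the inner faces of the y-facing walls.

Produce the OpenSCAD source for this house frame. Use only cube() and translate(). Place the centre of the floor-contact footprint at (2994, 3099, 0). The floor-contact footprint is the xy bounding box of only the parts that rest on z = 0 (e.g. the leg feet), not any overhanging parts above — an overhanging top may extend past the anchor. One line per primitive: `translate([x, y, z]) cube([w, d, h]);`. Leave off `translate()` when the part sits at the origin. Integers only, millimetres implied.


translate([424, 184, 0]) cube([5140, 160, 2960]);
translate([424, 5854, 0]) cube([5140, 160, 2960]);
translate([424, 344, 0]) cube([160, 5510, 2960]);
translate([5404, 344, 0]) cube([160, 5510, 2960]);


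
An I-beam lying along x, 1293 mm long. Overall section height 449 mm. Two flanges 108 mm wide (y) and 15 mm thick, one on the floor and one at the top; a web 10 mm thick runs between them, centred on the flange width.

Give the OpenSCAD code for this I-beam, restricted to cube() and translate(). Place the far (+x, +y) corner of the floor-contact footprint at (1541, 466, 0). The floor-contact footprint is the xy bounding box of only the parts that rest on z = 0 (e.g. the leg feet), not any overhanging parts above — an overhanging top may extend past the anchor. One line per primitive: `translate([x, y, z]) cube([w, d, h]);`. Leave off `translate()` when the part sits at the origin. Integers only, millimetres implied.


translate([248, 358, 0]) cube([1293, 108, 15]);
translate([248, 407, 15]) cube([1293, 10, 419]);
translate([248, 358, 434]) cube([1293, 108, 15]);


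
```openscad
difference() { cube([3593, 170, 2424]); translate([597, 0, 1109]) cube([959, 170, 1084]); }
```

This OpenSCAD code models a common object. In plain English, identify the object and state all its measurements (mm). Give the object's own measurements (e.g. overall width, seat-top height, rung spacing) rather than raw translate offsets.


A wall 3593 mm long (x), 170 mm thick (y), 2424 mm tall, with a rectangular window opening cut through it. The opening is 959 mm wide and 1084 mm tall; its sill is at z = 1109 mm and its near (−x) edge is 597 mm from the wall's −x end. The opening passes through the full wall thickness.


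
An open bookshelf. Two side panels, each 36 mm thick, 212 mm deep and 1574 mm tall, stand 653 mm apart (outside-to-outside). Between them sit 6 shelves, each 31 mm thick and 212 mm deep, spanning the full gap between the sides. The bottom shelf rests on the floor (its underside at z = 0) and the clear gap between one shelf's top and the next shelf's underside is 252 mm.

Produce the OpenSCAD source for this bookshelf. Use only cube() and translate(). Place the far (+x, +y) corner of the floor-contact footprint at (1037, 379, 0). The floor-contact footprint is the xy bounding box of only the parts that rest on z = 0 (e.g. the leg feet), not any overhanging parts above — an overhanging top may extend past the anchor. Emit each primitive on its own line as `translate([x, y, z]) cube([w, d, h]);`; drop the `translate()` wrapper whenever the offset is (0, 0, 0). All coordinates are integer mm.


translate([384, 167, 0]) cube([36, 212, 1574]);
translate([1001, 167, 0]) cube([36, 212, 1574]);
translate([420, 167, 0]) cube([581, 212, 31]);
translate([420, 167, 283]) cube([581, 212, 31]);
translate([420, 167, 566]) cube([581, 212, 31]);
translate([420, 167, 849]) cube([581, 212, 31]);
translate([420, 167, 1132]) cube([581, 212, 31]);
translate([420, 167, 1415]) cube([581, 212, 31]);


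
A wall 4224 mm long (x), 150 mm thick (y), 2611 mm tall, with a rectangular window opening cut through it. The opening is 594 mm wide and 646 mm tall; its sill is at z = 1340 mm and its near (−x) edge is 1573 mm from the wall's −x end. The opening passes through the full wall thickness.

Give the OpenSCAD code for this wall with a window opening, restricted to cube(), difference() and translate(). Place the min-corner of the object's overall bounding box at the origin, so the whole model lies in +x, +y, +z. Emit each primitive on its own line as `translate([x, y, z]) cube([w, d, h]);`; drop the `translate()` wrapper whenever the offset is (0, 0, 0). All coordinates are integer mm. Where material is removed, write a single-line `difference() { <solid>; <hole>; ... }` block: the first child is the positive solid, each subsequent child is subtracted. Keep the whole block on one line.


difference() { cube([4224, 150, 2611]); translate([1573, 0, 1340]) cube([594, 150, 646]); }


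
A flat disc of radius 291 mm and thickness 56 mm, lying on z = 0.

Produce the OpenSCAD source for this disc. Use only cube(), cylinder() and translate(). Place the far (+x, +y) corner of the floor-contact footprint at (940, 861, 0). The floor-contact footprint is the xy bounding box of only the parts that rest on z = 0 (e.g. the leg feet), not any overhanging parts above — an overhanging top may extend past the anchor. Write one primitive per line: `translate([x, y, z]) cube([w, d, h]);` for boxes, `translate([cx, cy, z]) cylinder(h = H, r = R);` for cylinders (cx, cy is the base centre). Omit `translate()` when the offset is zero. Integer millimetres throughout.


translate([649, 570, 0]) cylinder(h = 56, r = 291);


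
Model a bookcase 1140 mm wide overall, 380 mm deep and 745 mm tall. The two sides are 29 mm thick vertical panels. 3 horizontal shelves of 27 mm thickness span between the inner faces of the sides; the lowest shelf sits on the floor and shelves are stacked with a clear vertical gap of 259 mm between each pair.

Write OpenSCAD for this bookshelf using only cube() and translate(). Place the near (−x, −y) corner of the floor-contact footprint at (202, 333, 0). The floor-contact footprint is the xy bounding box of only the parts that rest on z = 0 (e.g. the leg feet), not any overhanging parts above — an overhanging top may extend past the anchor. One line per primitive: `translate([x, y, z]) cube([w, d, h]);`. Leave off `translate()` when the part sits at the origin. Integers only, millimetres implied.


translate([202, 333, 0]) cube([29, 380, 745]);
translate([1313, 333, 0]) cube([29, 380, 745]);
translate([231, 333, 0]) cube([1082, 380, 27]);
translate([231, 333, 286]) cube([1082, 380, 27]);
translate([231, 333, 572]) cube([1082, 380, 27]);


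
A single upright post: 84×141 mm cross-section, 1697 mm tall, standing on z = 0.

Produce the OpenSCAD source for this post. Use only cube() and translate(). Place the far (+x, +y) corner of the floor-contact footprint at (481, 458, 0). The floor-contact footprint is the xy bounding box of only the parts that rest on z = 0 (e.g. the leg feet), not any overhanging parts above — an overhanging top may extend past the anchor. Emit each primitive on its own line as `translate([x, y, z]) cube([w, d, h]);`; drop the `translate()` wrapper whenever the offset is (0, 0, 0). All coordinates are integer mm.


translate([397, 317, 0]) cube([84, 141, 1697]);


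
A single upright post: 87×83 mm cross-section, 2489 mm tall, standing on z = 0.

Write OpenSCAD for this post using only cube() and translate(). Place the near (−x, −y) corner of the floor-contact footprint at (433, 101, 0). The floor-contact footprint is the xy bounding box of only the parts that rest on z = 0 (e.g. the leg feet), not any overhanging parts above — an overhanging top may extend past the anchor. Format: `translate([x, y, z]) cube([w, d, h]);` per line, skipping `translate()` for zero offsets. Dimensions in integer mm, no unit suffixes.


translate([433, 101, 0]) cube([87, 83, 2489]);


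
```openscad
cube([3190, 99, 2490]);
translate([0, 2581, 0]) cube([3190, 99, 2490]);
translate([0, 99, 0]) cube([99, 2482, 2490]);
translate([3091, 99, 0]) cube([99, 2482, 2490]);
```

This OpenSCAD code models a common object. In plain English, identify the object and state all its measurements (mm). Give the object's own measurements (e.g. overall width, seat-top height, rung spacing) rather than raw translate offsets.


The wall frame of a small rectangular building: four walls, each 2490 mm tall and 99 mm thick, enclosing a footprint 3190 mm (x) by 2680 mm (y) outside-to-outside, with no floor or roof. The front and back walls (the −y and +y sides) span the full width; the two side walls fit between them.


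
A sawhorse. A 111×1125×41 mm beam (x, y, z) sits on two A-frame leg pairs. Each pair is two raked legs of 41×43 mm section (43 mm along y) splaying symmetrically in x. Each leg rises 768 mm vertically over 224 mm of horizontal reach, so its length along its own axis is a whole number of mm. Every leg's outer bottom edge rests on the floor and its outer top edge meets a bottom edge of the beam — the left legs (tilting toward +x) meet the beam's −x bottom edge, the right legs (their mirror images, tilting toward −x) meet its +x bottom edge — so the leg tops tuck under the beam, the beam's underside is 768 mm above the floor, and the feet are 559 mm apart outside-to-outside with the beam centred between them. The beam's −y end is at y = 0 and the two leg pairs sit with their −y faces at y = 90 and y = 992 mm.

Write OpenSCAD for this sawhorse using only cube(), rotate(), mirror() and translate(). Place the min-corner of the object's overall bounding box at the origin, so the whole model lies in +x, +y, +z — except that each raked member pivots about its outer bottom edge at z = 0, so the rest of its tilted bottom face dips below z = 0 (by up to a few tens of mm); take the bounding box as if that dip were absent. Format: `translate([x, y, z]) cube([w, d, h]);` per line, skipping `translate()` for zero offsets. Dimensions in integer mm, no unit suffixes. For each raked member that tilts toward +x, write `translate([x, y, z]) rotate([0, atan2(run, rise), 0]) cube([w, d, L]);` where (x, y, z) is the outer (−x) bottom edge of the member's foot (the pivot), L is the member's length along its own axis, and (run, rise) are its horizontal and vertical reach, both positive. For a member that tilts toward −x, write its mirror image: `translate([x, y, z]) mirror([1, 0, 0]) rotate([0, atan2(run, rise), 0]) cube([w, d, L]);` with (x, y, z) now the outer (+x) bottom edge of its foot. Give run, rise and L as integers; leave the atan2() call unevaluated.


translate([224, 0, 768]) cube([111, 1125, 41]);
translate([0, 90, 0]) rotate([0, atan2(224, 768), 0]) cube([41, 43, 800]);
translate([559, 90, 0]) mirror([1, 0, 0]) rotate([0, atan2(224, 768), 0]) cube([41, 43, 800]);
translate([0, 992, 0]) rotate([0, atan2(224, 768), 0]) cube([41, 43, 800]);
translate([559, 992, 0]) mirror([1, 0, 0]) rotate([0, atan2(224, 768), 0]) cube([41, 43, 800]);


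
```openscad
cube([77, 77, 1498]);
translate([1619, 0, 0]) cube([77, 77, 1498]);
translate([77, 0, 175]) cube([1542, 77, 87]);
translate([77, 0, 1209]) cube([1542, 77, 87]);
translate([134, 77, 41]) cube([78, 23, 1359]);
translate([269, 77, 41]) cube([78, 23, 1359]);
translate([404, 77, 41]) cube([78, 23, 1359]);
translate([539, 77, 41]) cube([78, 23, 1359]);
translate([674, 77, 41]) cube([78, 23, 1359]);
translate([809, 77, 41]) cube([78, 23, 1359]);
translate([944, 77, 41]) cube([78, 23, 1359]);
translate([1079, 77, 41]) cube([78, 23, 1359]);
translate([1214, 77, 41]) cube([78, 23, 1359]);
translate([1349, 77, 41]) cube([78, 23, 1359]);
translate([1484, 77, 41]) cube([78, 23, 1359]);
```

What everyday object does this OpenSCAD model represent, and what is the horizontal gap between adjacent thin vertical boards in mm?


A fence section. The picket gap is 57 mm.

Two posts, two rails, 11 pickets — a fence section. Span 1542 mm holds 11 pickets of 78 mm with 12 equal gaps: ⌊(1542 − 11·78) / 12⌋ = 57 mm.


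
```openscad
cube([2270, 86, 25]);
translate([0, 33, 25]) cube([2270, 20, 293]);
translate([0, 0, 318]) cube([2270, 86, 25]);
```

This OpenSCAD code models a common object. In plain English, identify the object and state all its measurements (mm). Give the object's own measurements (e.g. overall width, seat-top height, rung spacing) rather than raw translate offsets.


An I-beam lying along x, 2270 mm long. Overall section height 343 mm. Two flanges 86 mm wide (y) and 25 mm thick, one on the floor and one at the top; a web 20 mm thick runs between them, centred on the flange width.


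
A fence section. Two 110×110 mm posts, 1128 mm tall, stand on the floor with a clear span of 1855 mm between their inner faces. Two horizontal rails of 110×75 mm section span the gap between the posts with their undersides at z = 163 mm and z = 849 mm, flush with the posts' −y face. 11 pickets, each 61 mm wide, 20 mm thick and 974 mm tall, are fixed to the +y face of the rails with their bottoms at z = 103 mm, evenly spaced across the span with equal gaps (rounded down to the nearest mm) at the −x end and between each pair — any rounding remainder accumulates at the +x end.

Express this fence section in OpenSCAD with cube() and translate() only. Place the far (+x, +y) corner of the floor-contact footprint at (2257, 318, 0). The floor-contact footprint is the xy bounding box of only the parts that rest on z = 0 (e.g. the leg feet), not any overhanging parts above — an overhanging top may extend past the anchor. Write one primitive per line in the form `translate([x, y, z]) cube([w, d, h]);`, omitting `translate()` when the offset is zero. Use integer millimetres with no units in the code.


translate([182, 208, 0]) cube([110, 110, 1128]);
translate([2147, 208, 0]) cube([110, 110, 1128]);
translate([292, 208, 163]) cube([1855, 110, 75]);
translate([292, 208, 849]) cube([1855, 110, 75]);
translate([390, 318, 103]) cube([61, 20, 974]);
translate([549, 318, 103]) cube([61, 20, 974]);
translate([708, 318, 103]) cube([61, 20, 974]);
translate([867, 318, 103]) cube([61, 20, 974]);
translate([1026, 318, 103]) cube([61, 20, 974]);
translate([1185, 318, 103]) cube([61, 20, 974]);
translate([1344, 318, 103]) cube([61, 20, 974]);
translate([1503, 318, 103]) cube([61, 20, 974]);
translate([1662, 318, 103]) cube([61, 20, 974]);
translate([1821, 318, 103]) cube([61, 20, 974]);
translate([1980, 318, 103]) cube([61, 20, 974]);


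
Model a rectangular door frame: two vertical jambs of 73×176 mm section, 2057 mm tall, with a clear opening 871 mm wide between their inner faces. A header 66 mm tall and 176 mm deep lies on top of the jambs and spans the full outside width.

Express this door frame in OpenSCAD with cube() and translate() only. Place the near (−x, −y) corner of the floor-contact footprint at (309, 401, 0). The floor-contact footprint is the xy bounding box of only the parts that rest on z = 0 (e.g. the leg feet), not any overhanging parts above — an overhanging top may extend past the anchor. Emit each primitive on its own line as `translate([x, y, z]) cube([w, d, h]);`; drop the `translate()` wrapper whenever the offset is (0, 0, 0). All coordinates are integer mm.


translate([309, 401, 0]) cube([73, 176, 2057]);
translate([1253, 401, 0]) cube([73, 176, 2057]);
translate([309, 401, 2057]) cube([1017, 176, 66]);


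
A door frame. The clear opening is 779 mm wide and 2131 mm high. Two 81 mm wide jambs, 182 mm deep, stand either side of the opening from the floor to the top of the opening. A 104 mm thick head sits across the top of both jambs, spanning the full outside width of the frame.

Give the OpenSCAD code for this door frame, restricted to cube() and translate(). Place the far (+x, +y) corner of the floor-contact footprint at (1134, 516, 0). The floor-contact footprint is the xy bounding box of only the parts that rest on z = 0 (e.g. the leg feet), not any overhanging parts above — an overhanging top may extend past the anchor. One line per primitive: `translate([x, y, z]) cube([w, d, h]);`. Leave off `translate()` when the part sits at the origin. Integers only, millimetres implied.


translate([193, 334, 0]) cube([81, 182, 2131]);
translate([1053, 334, 0]) cube([81, 182, 2131]);
translate([193, 334, 2131]) cube([941, 182, 104]);


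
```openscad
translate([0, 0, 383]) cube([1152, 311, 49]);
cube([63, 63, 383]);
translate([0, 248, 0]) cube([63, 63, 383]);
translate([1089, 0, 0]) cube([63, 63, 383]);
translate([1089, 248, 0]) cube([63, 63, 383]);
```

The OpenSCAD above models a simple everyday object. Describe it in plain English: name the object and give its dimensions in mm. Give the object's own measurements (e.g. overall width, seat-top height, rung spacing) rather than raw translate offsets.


A bench: a 1152×311 mm seat slab, 49 mm thick, top at z = 432 mm, on four 63×63 mm square legs flush with the seat corners and standing on z = 0.


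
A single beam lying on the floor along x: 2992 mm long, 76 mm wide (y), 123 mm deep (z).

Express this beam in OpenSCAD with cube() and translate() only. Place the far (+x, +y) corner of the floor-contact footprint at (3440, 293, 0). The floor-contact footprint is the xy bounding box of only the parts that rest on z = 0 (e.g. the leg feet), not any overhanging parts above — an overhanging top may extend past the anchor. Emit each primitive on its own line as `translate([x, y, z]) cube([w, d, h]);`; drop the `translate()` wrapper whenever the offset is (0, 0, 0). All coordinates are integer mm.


translate([448, 217, 0]) cube([2992, 76, 123]);


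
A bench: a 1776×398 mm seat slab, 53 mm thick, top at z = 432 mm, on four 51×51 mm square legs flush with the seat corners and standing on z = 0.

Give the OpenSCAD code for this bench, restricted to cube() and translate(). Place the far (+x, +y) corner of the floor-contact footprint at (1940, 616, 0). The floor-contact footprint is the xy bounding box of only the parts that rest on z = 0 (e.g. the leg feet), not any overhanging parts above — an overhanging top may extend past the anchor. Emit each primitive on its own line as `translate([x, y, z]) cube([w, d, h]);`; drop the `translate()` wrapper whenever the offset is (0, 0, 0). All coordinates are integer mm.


translate([164, 218, 379]) cube([1776, 398, 53]);
translate([164, 218, 0]) cube([51, 51, 379]);
translate([164, 565, 0]) cube([51, 51, 379]);
translate([1889, 218, 0]) cube([51, 51, 379]);
translate([1889, 565, 0]) cube([51, 51, 379]);


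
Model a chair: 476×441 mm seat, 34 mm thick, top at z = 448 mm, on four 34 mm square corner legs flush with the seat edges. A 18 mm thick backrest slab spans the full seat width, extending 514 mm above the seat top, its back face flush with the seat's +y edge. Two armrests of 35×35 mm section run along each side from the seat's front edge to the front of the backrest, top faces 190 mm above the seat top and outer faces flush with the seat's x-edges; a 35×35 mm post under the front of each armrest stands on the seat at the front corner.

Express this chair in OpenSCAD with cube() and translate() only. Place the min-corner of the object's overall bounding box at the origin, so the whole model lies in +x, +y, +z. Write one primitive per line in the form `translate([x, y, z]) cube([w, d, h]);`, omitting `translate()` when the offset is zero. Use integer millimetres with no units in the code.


// leg_h = 448 - 34 = 414
// arm post h = 190 - 35 = 155
translate([0, 0, 414]) cube([476, 441, 34]);
cube([34, 34, 414]);
translate([442, 0, 0]) cube([34, 34, 414]);
translate([0, 407, 0]) cube([34, 34, 414]);
translate([442, 407, 0]) cube([34, 34, 414]);
translate([0, 423, 448]) cube([476, 18, 514]);
translate([0, 0, 603]) cube([35, 423, 35]);
translate([441, 0, 603]) cube([35, 423, 35]);
translate([0, 0, 448]) cube([35, 35, 155]);
translate([441, 0, 448]) cube([35, 35, 155]);


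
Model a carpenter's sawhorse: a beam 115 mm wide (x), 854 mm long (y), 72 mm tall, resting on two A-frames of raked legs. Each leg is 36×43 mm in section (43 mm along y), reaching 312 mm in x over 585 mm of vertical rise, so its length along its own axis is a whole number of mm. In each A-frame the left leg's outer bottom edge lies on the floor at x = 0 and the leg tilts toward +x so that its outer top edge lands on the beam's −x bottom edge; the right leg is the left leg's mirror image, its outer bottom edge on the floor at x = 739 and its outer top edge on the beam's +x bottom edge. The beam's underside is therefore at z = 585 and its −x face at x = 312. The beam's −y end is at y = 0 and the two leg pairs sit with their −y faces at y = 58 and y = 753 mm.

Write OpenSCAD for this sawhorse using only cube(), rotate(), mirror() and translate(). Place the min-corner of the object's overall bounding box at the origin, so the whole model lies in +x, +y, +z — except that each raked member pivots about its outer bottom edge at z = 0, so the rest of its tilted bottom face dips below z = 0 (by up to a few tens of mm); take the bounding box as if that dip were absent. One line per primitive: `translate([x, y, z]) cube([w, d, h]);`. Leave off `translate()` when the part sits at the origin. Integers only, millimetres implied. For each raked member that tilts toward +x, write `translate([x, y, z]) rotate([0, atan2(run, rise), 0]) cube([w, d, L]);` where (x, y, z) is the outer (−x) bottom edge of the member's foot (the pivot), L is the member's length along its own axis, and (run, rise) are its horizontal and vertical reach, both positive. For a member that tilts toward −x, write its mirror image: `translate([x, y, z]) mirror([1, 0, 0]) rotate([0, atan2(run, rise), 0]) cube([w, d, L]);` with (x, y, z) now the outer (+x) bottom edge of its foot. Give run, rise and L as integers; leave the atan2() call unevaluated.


translate([312, 0, 585]) cube([115, 854, 72]);
translate([0, 58, 0]) rotate([0, atan2(312, 585), 0]) cube([36, 43, 663]);
translate([739, 58, 0]) mirror([1, 0, 0]) rotate([0, atan2(312, 585), 0]) cube([36, 43, 663]);
translate([0, 753, 0]) rotate([0, atan2(312, 585), 0]) cube([36, 43, 663]);
translate([739, 753, 0]) mirror([1, 0, 0]) rotate([0, atan2(312, 585), 0]) cube([36, 43, 663]);


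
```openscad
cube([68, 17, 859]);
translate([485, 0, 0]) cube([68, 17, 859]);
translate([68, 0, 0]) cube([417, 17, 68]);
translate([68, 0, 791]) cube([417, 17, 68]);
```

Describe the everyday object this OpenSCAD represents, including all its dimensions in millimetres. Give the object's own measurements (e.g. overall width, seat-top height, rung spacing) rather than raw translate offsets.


A rectangular picture frame lying in the x–z plane (depth along y). The opening is 417 mm wide (x) by 723 mm tall (z), surrounded by a border 68 mm wide on all four sides. The frame is 17 mm deep and is made of two full-height vertical stiles with two horizontal rails fitted between them.


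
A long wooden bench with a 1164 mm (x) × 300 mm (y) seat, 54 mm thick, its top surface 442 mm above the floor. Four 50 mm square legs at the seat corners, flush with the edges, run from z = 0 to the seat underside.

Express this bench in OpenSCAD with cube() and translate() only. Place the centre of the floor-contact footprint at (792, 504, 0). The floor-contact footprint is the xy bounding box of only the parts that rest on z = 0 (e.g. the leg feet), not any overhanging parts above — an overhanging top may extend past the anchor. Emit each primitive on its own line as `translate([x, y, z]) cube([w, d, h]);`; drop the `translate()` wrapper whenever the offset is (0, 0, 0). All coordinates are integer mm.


translate([210, 354, 388]) cube([1164, 300, 54]);
translate([210, 354, 0]) cube([50, 50, 388]);
translate([210, 604, 0]) cube([50, 50, 388]);
translate([1324, 354, 0]) cube([50, 50, 388]);
translate([1324, 604, 0]) cube([50, 50, 388]);


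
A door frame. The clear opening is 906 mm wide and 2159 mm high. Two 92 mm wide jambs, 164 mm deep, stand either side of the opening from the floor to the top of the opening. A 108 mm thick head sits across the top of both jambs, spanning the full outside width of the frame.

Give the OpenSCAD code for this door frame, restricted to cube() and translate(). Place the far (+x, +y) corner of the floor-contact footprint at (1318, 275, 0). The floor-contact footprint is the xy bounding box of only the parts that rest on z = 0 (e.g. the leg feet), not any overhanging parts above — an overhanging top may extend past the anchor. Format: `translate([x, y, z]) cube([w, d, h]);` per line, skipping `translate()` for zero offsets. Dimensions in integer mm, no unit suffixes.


translate([228, 111, 0]) cube([92, 164, 2159]);
translate([1226, 111, 0]) cube([92, 164, 2159]);
translate([228, 111, 2159]) cube([1090, 164, 108]);


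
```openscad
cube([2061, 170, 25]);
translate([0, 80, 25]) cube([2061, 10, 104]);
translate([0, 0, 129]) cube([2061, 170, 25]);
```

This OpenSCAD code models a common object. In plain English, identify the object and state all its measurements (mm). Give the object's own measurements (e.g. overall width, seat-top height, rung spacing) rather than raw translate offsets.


An I-beam lying along x, 2061 mm long. Overall section height 154 mm. Two flanges 170 mm wide (y) and 25 mm thick, one on the floor and one at the top; a web 10 mm thick runs between them, centred on the flange width.


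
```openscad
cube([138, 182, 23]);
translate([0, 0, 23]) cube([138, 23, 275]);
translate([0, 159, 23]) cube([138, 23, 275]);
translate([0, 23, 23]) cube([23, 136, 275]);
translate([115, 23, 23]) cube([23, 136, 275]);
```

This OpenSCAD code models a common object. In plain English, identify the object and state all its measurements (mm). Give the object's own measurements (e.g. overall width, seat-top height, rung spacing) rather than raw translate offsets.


An open-topped rectangular box: outside dimensions 138×182×298 mm, with a uniform wall and base thickness of 23 mm. The base is a full 138×182 slab on the floor; four walls sit on top of the base. The front and back walls (the −y and +y sides) span the full width; the two side walls fit between them.


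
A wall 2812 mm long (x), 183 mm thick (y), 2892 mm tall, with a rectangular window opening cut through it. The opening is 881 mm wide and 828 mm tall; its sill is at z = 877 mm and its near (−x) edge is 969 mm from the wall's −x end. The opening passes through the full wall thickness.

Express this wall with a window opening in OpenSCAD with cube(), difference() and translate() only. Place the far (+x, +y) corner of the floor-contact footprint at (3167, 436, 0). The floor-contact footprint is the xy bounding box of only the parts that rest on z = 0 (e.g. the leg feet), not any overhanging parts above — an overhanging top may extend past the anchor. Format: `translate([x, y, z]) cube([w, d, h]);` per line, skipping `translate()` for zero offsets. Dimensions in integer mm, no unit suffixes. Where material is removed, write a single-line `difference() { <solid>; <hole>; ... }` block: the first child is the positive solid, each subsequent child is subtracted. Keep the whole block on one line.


difference() { translate([355, 253, 0]) cube([2812, 183, 2892]); translate([1324, 253, 877]) cube([881, 183, 828]); }


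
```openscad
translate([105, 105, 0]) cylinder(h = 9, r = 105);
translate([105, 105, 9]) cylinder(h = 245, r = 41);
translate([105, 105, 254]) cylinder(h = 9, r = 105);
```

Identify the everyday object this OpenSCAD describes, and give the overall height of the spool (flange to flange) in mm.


A spool. The overall height is 263 mm.

Three coaxial cylinders, large–small–large — a spool. Two 9 mm flanges and a 245 mm core give 9 + 245 + 9 = 263 mm.


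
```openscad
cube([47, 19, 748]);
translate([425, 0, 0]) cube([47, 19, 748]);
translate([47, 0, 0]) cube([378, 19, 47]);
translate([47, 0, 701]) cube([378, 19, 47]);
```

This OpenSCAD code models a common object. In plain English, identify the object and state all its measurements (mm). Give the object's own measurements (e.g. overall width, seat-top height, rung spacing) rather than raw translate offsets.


A rectangular picture frame lying in the x–z plane (depth along y). The opening is 378 mm wide (x) by 654 mm tall (z), surrounded by a border 47 mm wide on all four sides. The frame is 19 mm deep and is made of two full-height vertical stiles with two horizontal rails fitted between them.


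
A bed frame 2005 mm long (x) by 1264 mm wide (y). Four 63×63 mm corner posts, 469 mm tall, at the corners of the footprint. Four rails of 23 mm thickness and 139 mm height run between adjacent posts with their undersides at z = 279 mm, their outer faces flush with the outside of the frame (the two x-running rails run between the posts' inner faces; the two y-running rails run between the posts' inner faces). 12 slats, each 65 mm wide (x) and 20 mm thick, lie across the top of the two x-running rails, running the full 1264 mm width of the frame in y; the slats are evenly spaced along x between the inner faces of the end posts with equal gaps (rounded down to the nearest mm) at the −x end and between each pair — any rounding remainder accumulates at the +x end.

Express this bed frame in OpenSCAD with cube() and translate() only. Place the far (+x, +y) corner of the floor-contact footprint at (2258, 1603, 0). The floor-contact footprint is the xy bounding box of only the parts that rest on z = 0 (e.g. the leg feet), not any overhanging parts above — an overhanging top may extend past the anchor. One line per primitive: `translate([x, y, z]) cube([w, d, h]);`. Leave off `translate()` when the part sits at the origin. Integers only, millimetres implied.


translate([253, 339, 0]) cube([63, 63, 469]);
translate([253, 1540, 0]) cube([63, 63, 469]);
translate([2195, 339, 0]) cube([63, 63, 469]);
translate([2195, 1540, 0]) cube([63, 63, 469]);
translate([316, 339, 279]) cube([1879, 23, 139]);
translate([316, 1580, 279]) cube([1879, 23, 139]);
translate([253, 402, 279]) cube([23, 1138, 139]);
translate([2235, 402, 279]) cube([23, 1138, 139]);
translate([400, 339, 418]) cube([65, 1264, 20]);
translate([549, 339, 418]) cube([65, 1264, 20]);
translate([698, 339, 418]) cube([65, 1264, 20]);
translate([847, 339, 418]) cube([65, 1264, 20]);
translate([996, 339, 418]) cube([65, 1264, 20]);
translate([1145, 339, 418]) cube([65, 1264, 20]);
translate([1294, 339, 418]) cube([65, 1264, 20]);
translate([1443, 339, 418]) cube([65, 1264, 20]);
translate([1592, 339, 418]) cube([65, 1264, 20]);
translate([1741, 339, 418]) cube([65, 1264, 20]);
translate([1890, 339, 418]) cube([65, 1264, 20]);
translate([2039, 339, 418]) cube([65, 1264, 20]);


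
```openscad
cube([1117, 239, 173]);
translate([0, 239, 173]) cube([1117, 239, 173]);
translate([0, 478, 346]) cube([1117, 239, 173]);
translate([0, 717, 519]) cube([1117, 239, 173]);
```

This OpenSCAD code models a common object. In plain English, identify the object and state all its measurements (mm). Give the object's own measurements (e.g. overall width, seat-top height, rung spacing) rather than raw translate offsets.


A straight staircase of 4 solid steps. Each step is 1117 mm wide (x), 239 mm deep (y, the going) and 173 mm tall (the rise). The first step rests on the floor; each subsequent step sits one going further in +y and one rise higher in +z, directly behind and above the previous step with no overlap.


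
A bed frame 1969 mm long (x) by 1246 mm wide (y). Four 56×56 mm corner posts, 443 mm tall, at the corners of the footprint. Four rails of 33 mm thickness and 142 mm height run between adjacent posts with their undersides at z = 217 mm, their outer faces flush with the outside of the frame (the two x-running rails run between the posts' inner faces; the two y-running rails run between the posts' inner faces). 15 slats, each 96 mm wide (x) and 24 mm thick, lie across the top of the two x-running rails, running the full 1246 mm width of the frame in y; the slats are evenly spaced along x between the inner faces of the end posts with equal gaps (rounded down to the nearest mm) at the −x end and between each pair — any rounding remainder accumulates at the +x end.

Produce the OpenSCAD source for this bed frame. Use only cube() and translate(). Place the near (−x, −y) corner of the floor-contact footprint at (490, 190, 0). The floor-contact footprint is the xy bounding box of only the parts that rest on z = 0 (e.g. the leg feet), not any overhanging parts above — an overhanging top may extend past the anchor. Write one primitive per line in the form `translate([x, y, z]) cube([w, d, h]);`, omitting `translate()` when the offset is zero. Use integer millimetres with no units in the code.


translate([490, 190, 0]) cube([56, 56, 443]);
translate([490, 1380, 0]) cube([56, 56, 443]);
translate([2403, 190, 0]) cube([56, 56, 443]);
translate([2403, 1380, 0]) cube([56, 56, 443]);
translate([546, 190, 217]) cube([1857, 33, 142]);
translate([546, 1403, 217]) cube([1857, 33, 142]);
translate([490, 246, 217]) cube([33, 1134, 142]);
translate([2426, 246, 217]) cube([33, 1134, 142]);
translate([572, 190, 359]) cube([96, 1246, 24]);
translate([694, 190, 359]) cube([96, 1246, 24]);
translate([816, 190, 359]) cube([96, 1246, 24]);
translate([938, 190, 359]) cube([96, 1246, 24]);
translate([1060, 190, 359]) cube([96, 1246, 24]);
translate([1182, 190, 359]) cube([96, 1246, 24]);
translate([1304, 190, 359]) cube([96, 1246, 24]);
translate([1426, 190, 359]) cube([96, 1246, 24]);
translate([1548, 190, 359]) cube([96, 1246, 24]);
translate([1670, 190, 359]) cube([96, 1246, 24]);
translate([1792, 190, 359]) cube([96, 1246, 24]);
translate([1914, 190, 359]) cube([96, 1246, 24]);
translate([2036, 190, 359]) cube([96, 1246, 24]);
translate([2158, 190, 359]) cube([96, 1246, 24]);
translate([2280, 190, 359]) cube([96, 1246, 24]);


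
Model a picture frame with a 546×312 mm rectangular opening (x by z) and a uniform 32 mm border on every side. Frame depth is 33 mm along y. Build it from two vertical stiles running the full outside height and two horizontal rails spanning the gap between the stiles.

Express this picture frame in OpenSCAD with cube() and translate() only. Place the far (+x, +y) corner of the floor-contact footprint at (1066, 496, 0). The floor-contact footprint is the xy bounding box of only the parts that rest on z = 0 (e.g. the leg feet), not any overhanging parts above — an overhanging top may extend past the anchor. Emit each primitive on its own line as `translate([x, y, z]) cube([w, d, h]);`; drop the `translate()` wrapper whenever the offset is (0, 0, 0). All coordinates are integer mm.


translate([456, 463, 0]) cube([32, 33, 376]);
translate([1034, 463, 0]) cube([32, 33, 376]);
translate([488, 463, 0]) cube([546, 33, 32]);
translate([488, 463, 344]) cube([546, 33, 32]);


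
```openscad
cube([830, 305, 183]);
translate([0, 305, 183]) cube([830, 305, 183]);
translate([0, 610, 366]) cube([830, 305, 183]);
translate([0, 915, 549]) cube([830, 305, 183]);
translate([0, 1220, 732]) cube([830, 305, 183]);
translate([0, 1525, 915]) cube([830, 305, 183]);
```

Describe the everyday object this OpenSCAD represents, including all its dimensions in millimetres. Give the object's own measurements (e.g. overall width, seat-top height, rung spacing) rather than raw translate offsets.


A straight staircase of 6 solid steps. Each step is 830 mm wide (x), 305 mm deep (y, the going) and 183 mm tall (the rise). The first step rests on the floor; each subsequent step sits one going further in +y and one rise higher in +z, directly behind and above the previous step with no overlap.


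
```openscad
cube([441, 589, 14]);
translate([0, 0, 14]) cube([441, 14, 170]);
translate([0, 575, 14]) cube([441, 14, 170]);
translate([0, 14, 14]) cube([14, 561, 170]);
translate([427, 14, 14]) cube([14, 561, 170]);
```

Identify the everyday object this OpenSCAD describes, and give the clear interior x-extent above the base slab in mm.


An open box. The internal width is 413 mm.

A 441×589 base slab with four walls standing on it — an open box. The base is 441 mm wide and the walls are 14 mm thick, so the internal width is 441 − 2 × 14 = 413 mm.
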